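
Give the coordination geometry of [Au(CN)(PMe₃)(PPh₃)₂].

Summing ligand charges against the 0 overall charge gives an oxidation state of +1 for gold.
Group 11 minus oxidation state 1 gives a d¹⁰ configuration.
Coordination number: 4.
A d¹⁰ ion has no crystal-field stabilisation preference between square planar and tetrahedral, so four ligands adopt the sterically favoured tetrahedral geometry.

tetrahedral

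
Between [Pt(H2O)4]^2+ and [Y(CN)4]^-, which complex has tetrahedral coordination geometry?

For [Pt(H2O)4]^2+: Summing ligand charges against the +2 overall charge gives an oxidation state of +2 for platinum. Group 10 minus oxidation state 2 gives a d⁸ configuration. A 5d d⁸ ion has a large crystal-field splitting; square planar leaves the high-energy d_{x²−y²} orbital empty and maximises CFSE. → square planar.
For [Y(CN)4]^-: Each cyanide is −1; balancing the −1 overall charge requires Y(III). Group 3 minus oxidation state 3 gives a d⁰ configuration. A d⁰ ion has no crystal-field stabilisation preference between square planar and tetrahedral, so four ligands adopt the sterically favoured tetrahedral geometry. → tetrahedral.

[Y(CN)4]^-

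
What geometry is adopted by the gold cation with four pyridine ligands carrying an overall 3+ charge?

Summing ligand charges against the +3 overall charge gives an oxidation state of +3 for gold.
Au sits in group 11, so the d-electron count is 11 − 3 = 8.
With 4 monodentate ligands the coordination number is 4.
A 5d d⁸ ion has a large crystal-field splitting; square planar leaves the high-energy d_{x²−y²} orbital empty and maximises CFSE.

square planar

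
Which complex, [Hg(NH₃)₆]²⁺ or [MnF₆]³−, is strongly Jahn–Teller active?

[Hg(NH₃)₆]²⁺: Summing ligand charges against the +2 overall charge gives an oxidation state of +2 for mercury. Hg sits in group 12, so the d-electron count is 12 − 2 = 10. The d¹⁰ configuration leaves the e_g set evenly filled (or empty) — no strong Jahn–Teller driving force.
[MnF₆]³−: Summing ligand charges against the −3 overall charge gives an oxidation state of +3 for manganese. Mn sits in group 7, so the d-electron count is 7 − 3 = 4. Fluoride is a weak-field ligand for a first-row metal, so the complex is high-spin. The t₂g³e_g¹ (high-spin) configuration has an unevenly filled e_g set; the Jahn–Teller theorem predicts a tetragonal distortion (typically axial elongation) to lift the degeneracy.

[MnF₆]³−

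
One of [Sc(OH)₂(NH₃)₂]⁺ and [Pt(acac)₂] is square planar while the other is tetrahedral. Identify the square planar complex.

[Pt(acac)₂]

For [Sc(OH)₂(NH₃)₂]⁺: Ligand charges: each hydroxide is −1; ammonia is neutral. With an overall charge of +1 the scandium centre must be in the +3 oxidation state. Scandium is a group-3 element; Sc(III) is therefore d⁰. A d⁰ ion has no crystal-field stabilisation preference between square planar and tetrahedral, so four ligands adopt the sterically favoured tetrahedral geometry. → tetrahedral.
For [Pt(acac)₂]: Summing ligand charges against the 0 overall charge gives an oxidation state of +2 for platinum. Platinum is a group-10 element; Pt(II) is therefore d⁸. A 5d d⁸ ion has a large crystal-field splitting; square planar leaves the high-energy d_{x²−y²} orbital empty and maximises CFSE. → square planar.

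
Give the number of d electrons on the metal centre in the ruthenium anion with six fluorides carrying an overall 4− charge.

Ligand charges: each fluoride is −1. With an overall charge of −4 the ruthenium centre must be in the +2 oxidation state.
Ruthenium is a group-8 element; Ru(II) is therefore d⁶.

d6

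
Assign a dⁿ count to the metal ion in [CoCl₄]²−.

d7

Each chloride is −1; balancing the −2 overall charge requires Co(II).
Cobalt is a group-9 element; Co(II) is therefore d⁷.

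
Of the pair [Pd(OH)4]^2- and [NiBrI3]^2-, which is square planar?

[Pd(OH)4]^2-

For [Pd(OH)4]^2-: Each hydroxide is −1; balancing the −2 overall charge requires Pd(II). Pd sits in group 10, so the d-electron count is 10 − 2 = 8. A 4d d⁸ ion has a large crystal-field splitting; square planar leaves the high-energy d_{x²−y²} orbital empty and maximises CFSE. → square planar.
For [NiBrI3]^2-: Summing ligand charges against the −2 overall charge gives an oxidation state of +2 for nickel. Group 10 minus oxidation state 2 gives a d⁸ configuration. Bromide and iodide are weak-field ligands. With weak-field ligands the CFSE gain from square planar is small, so a 3d d⁸ ion takes the sterically preferred tetrahedral geometry. → tetrahedral.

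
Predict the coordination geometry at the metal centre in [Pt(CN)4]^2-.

square planar

Summing ligand charges against the −2 overall charge gives an oxidation state of +2 for platinum.
Platinum is a group-10 element; Pt(II) is therefore d⁸.
Coordination number: 4.
A 5d d⁸ ion has a large crystal-field splitting; square planar leaves the high-energy d_{x²−y²} orbital empty and maximises CFSE.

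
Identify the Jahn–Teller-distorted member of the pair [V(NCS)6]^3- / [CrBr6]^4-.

[V(NCS)6]^3-: Each isothiocyanate is −1; balancing the −3 overall charge requires V(III). Vanadium is a group-5 element; V(III) is therefore d². The d² configuration leaves the e_g set evenly filled (or empty) — no strong Jahn–Teller driving force.
[CrBr6]^4-: Summing ligand charges against the −4 overall charge gives an oxidation state of +2 for chromium. Chromium is a group-6 element; Cr(II) is therefore d⁴. Bromide is a weak-field ligand for a first-row metal, so the complex is high-spin. The t₂g³e_g¹ (high-spin) configuration has an unevenly filled e_g set; the Jahn–Teller theorem predicts a tetragonal distortion (typically axial elongation) to lift the degeneracy.

[CrBr6]^4-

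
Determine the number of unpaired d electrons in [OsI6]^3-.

Each iodide is −1; balancing the −3 overall charge requires Os(III).
Osmium is a group-8 element; Os(III) is therefore d⁵.
The spin state decides the count: a 5d ion has a large Δₒ and is invariably low-spin.
An octahedral low-spin d⁵ ion is t₂g⁵e_g⁰, giving 1 unpaired electron.

1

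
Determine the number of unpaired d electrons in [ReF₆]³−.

Ligand charges: each fluoride is −1. With an overall charge of −3 the rhenium centre must be in the +3 oxidation state.
Group 7 minus oxidation state 3 gives a d⁴ configuration.
The spin state decides the count: a 5d ion has a large Δₒ and is invariably low-spin.
An octahedral low-spin d⁴ ion is t₂g⁴e_g⁰, giving 2 unpaired electrons.

2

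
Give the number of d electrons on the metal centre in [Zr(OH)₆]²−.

d⁰

Summing ligand charges against the −2 overall charge gives an oxidation state of +4 for zirconium.
Zr sits in group 4, so the d-electron count is 4 − 4 = 0.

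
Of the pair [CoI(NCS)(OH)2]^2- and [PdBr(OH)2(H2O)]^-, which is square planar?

For [CoI(NCS)(OH)2]^2-: Summing ligand charges against the −2 overall charge gives an oxidation state of +2 for cobalt. Cobalt is a group-9 element; Co(II) is therefore d⁷. For a high-spin 3d d⁷ ion with weak-field ligands the small Δₜ gives little square-planar CFSE advantage, so four ligands adopt the sterically favoured tetrahedral geometry. → tetrahedral.
For [PdBr(OH)2(H2O)]^-: Summing ligand charges against the −1 overall charge gives an oxidation state of +2 for palladium. Group 10 minus oxidation state 2 gives a d⁸ configuration. A 4d d⁸ ion has a large crystal-field splitting; square planar leaves the high-energy d_{x²−y²} orbital empty and maximises CFSE. → square planar.

[PdBr(OH)2(H2O)]^-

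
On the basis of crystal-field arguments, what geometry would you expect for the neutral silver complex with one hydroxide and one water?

linear

Summing ligand charges against the 0 overall charge gives an oxidation state of +1 for silver.
Ag sits in group 11, so the d-electron count is 11 − 1 = 10.
Coordination number: 2.
A d¹⁰ ion with only two ligands adopts a linear arrangement (sp hybridisation; no CFSE preference).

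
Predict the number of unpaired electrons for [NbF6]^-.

0

Each fluoride is −1; balancing the −1 overall charge requires Nb(V).
Nb sits in group 5, so the d-electron count is 5 − 5 = 0.
In an octahedral field the d⁰ configuration is t₂g⁰e_g⁰, giving 0 unpaired electrons.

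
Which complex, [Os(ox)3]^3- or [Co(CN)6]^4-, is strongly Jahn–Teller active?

[Os(ox)3]^3-: Summing ligand charges against the −3 overall charge gives an oxidation state of +3 for osmium. Osmium is a group-8 element; Os(III) is therefore d⁵. A 5d ion has a large Δₒ and is invariably low-spin. The d⁵ configuration leaves the e_g set evenly filled (or empty) — no strong Jahn–Teller driving force.
[Co(CN)6]^4-: Summing ligand charges against the −4 overall charge gives an oxidation state of +2 for cobalt. Group 9 minus oxidation state 2 gives a d⁷ configuration. Cyanide is a strong-field ligand (high in the spectrochemical series) for a first-row metal, so the complex is low-spin. The t₂g⁶e_g¹ (low-spin) configuration has an unevenly filled e_g set; the Jahn–Teller theorem predicts a tetragonal distortion (typically axial elongation) to lift the degeneracy.

[Co(CN)6]^4-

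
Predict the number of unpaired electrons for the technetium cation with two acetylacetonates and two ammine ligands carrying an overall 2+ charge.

Summing ligand charges against the +2 overall charge gives an oxidation state of +4 for technetium.
Group 7 minus oxidation state 4 gives a d³ configuration.
Counting donor atoms: 2×acetylacetonate (bidentate) → 4 donors; 2×ammonia (monodentate) → 2 donors. Coordination number = 6.
In an octahedral field the d³ configuration is t₂g³e_g⁰ (only one arrangement possible), giving 3 unpaired electrons.

3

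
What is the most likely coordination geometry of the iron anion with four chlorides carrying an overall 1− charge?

Summing ligand charges against the −1 overall charge gives an oxidation state of +3 for iron.
Iron is a group-8 element; Fe(III) is therefore d⁵.
With 4 monodentate ligands the coordination number is 4.
Chloride is a weak-field ligand.
A high-spin d⁵ ion has zero CFSE in either geometry, so four ligands adopt the sterically favoured tetrahedral geometry.

tetrahedral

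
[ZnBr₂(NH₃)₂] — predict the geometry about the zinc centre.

tetrahedral

Summing ligand charges against the 0 overall charge gives an oxidation state of +2 for zinc.
Zinc is a group-12 element; Zn(II) is therefore d¹⁰.
Coordination number: 4.
A d¹⁰ ion has no crystal-field stabilisation preference between square planar and tetrahedral, so four ligands adopt the sterically favoured tetrahedral geometry.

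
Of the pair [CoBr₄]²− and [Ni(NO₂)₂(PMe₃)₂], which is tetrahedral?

[CoBr₄]²−

For [CoBr₄]²−: Each bromide is −1; balancing the −2 overall charge requires Co(II). Cobalt is a group-9 element; Co(II) is therefore d⁷. For a high-spin 3d d⁷ ion with weak-field ligands the small Δₜ gives little square-planar CFSE advantage, so four ligands adopt the sterically favoured tetrahedral geometry. → tetrahedral.
For [Ni(NO₂)₂(PMe₃)₂]: Each nitro (N-bound nitrite) is −1; trimethylphosphine is neutral; balancing the 0 overall charge requires Ni(II). Group 10 minus oxidation state 2 gives a d⁸ configuration. Nitro (N-bound nitrite) and trimethylphosphine are strong-field ligands (high in the spectrochemical series). A 3d d⁸ ion with strong-field ligands gains enough CFSE to favour square planar over tetrahedral. → square planar.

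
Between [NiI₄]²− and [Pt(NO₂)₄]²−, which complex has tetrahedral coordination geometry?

[NiI₄]²−

For [NiI₄]²−: Ligand charges: each iodide is −1. With an overall charge of −2 the nickel centre must be in the +2 oxidation state. Group 10 minus oxidation state 2 gives a d⁸ configuration. Iodide is a weak-field ligand. With weak-field ligands the CFSE gain from square planar is small, so a 3d d⁸ ion takes the sterically preferred tetrahedral geometry. → tetrahedral.
For [Pt(NO₂)₄]²−: Each nitro (N-bound nitrite) is −1; balancing the −2 overall charge requires Pt(II). Group 10 minus oxidation state 2 gives a d⁸ configuration. A 5d d⁸ ion has a large crystal-field splitting; square planar leaves the high-energy d_{x²−y²} orbital empty and maximises CFSE. → square planar.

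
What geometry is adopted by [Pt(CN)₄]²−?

Ligand charges: each cyanide is −1. With an overall charge of −2 the platinum centre must be in the +2 oxidation state.
Pt sits in group 10, so the d-electron count is 10 − 2 = 8.
Coordination number: 4.
A 5d d⁸ ion has a large crystal-field splitting; square planar leaves the high-energy d_{x²−y²} orbital empty and maximises CFSE.

square planar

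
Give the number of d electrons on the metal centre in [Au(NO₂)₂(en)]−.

Ligand charges: each nitro (N-bound nitrite) is −1; ethylenediamine is neutral. With an overall charge of −1 the gold centre must be in the +1 oxidation state.
Au sits in group 11, so the d-electron count is 11 − 1 = 10.

d¹⁰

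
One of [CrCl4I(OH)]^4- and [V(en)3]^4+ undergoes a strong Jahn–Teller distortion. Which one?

[CrCl4I(OH)]^4-: Summing ligand charges against the −4 overall charge gives an oxidation state of +2 for chromium. Cr sits in group 6, so the d-electron count is 6 − 2 = 4. Chloride, hydroxide, and iodide are weak-field ligands for a first-row metal, so the complex is high-spin. The t₂g³e_g¹ (high-spin) configuration has an unevenly filled e_g set; the Jahn–Teller theorem predicts a tetragonal distortion (typically axial elongation) to lift the degeneracy.
[V(en)3]^4+: Ligand charges: ethylenediamine is neutral. With an overall charge of +4 the vanadium centre must be in the +4 oxidation state. V sits in group 5, so the d-electron count is 5 − 4 = 1. The d¹ configuration leaves the e_g set evenly filled (or empty) — no strong Jahn–Teller driving force.

[CrCl4I(OH)]^4-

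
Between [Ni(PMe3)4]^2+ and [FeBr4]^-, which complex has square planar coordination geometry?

For [Ni(PMe3)4]^2+: Ligand charges: trimethylphosphine is neutral. With an overall charge of +2 the nickel centre must be in the +2 oxidation state. Group 10 minus oxidation state 2 gives a d⁸ configuration. Trimethylphosphine is a strong-field ligand (high in the spectrochemical series). A 3d d⁸ ion with strong-field ligands gains enough CFSE to favour square planar over tetrahedral. → square planar.
For [FeBr4]^-: Ligand charges: each bromide is −1. With an overall charge of −1 the iron centre must be in the +3 oxidation state. Iron is a group-8 element; Fe(III) is therefore d⁵. A high-spin d⁵ ion has zero CFSE in either geometry, so four ligands adopt the sterically favoured tetrahedral geometry. → tetrahedral.

[Ni(PMe3)4]^2+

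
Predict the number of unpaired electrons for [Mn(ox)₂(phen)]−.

4 unpaired electrons

Each oxalate is −2; 1,10-phenanthroline is neutral; balancing the −1 overall charge requires Mn(III).
Manganese is a group-7 element; Mn(III) is therefore d⁴.
Counting donor atoms: 2×oxalate (bidentate) → 4 donors; 1×1,10-phenanthroline (bidentate) → 2 donors. Coordination number = 6.
The spin state decides the count: Oxalate is a weak-field ligand for a first-row metal, so the complex is high-spin.
An octahedral high-spin d⁴ ion is t₂g³e_g¹, giving 4 unpaired electrons.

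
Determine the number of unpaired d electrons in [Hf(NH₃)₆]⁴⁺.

Ligand charges: ammonia is neutral. With an overall charge of +4 the hafnium centre must be in the +4 oxidation state.
Group 4 minus oxidation state 4 gives a d⁰ configuration.
In an octahedral field the d⁰ configuration is t₂g⁰e_g⁰, giving 0 unpaired electrons.

0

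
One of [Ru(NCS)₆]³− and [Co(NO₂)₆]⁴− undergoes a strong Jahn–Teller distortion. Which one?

[Ru(NCS)₆]³−: Summing ligand charges against the −3 overall charge gives an oxidation state of +3 for ruthenium. Ru sits in group 8, so the d-electron count is 8 − 3 = 5. A 4d ion has a large Δₒ and is invariably low-spin. The d⁵ configuration leaves the e_g set evenly filled (or empty) — no strong Jahn–Teller driving force.
[Co(NO₂)₆]⁴−: Each nitro (N-bound nitrite) is −1; balancing the −4 overall charge requires Co(II). Cobalt is a group-9 element; Co(II) is therefore d⁷. Nitro (N-bound nitrite) is a strong-field ligand (high in the spectrochemical series) for a first-row metal, so the complex is low-spin. The t₂g⁶e_g¹ (low-spin) configuration has an unevenly filled e_g set; the Jahn–Teller theorem predicts a tetragonal distortion (typically axial elongation) to lift the degeneracy.

[Co(NO₂)₆]⁴−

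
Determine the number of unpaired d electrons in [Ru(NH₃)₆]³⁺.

1 unpaired electron

Summing ligand charges against the +3 overall charge gives an oxidation state of +3 for ruthenium.
Ruthenium is a group-8 element; Ru(III) is therefore d⁵.
The spin state decides the count: a 4d ion has a large Δₒ and is invariably low-spin.
An octahedral low-spin d⁵ ion is t₂g⁵e_g⁰, giving 1 unpaired electron.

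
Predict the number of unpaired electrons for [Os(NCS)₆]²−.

2 unpaired electrons

Each isothiocyanate is −1; balancing the −2 overall charge requires Os(IV).
Osmium is a group-8 element; Os(IV) is therefore d⁴.
The spin state decides the count: a 5d ion has a large Δₒ and is invariably low-spin.
An octahedral low-spin d⁴ ion is t₂g⁴e_g⁰, giving 2 unpaired electrons.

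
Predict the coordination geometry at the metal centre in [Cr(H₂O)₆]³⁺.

Summing ligand charges against the +3 overall charge gives an oxidation state of +3 for chromium.
Group 6 minus oxidation state 3 gives a d³ configuration.
Coordination number: 6.
Six donors around a single metal centre give an octahedral coordination sphere.

octahedral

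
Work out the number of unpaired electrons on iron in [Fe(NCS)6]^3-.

5

Ligand charges: each isothiocyanate is −1. With an overall charge of −3 the iron centre must be in the +3 oxidation state.
Iron is a group-8 element; Fe(III) is therefore d⁵.
The spin state decides the count: Isothiocyanate is a weak-field ligand for a first-row metal, so the complex is high-spin.
An octahedral high-spin d⁵ ion is t₂g³e_g², giving 5 unpaired electrons.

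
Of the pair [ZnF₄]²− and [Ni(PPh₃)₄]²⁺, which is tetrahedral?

[ZnF₄]²−

For [ZnF₄]²−: Summing ligand charges against the −2 overall charge gives an oxidation state of +2 for zinc. Zinc is a group-12 element; Zn(II) is therefore d¹⁰. A d¹⁰ ion has no crystal-field stabilisation preference between square planar and tetrahedral, so four ligands adopt the sterically favoured tetrahedral geometry. → tetrahedral.
For [Ni(PPh₃)₄]²⁺: Triphenylphosphine is neutral; balancing the +2 overall charge requires Ni(II). Nickel is a group-10 element; Ni(II) is therefore d⁸. Triphenylphosphine is a strong-field ligand (high in the spectrochemical series). A 3d d⁸ ion with strong-field ligands gains enough CFSE to favour square planar over tetrahedral. → square planar.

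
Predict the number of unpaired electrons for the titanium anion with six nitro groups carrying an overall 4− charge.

2

Ligand charges: each nitro (N-bound nitrite) is −1. With an overall charge of −4 the titanium centre must be in the +2 oxidation state.
Titanium is a group-4 element; Ti(II) is therefore d².
In an octahedral field the d² configuration is t₂g²e_g⁰ (only one arrangement possible), giving 2 unpaired electrons.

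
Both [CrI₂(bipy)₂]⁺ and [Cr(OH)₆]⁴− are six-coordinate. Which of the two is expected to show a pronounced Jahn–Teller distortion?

[Cr(OH)₆]⁴−

[CrI₂(bipy)₂]⁺: Each iodide is −1; 2,2′-bipyridine is neutral; balancing the +1 overall charge requires Cr(III). Chromium is a group-6 element; Cr(III) is therefore d³. The d³ configuration leaves the e_g set evenly filled (or empty) — no strong Jahn–Teller driving force.
[Cr(OH)₆]⁴−: Summing ligand charges against the −4 overall charge gives an oxidation state of +2 for chromium. Cr sits in group 6, so the d-electron count is 6 − 2 = 4. Hydroxide is a weak-field ligand for a first-row metal, so the complex is high-spin. The t₂g³e_g¹ (high-spin) configuration has an unevenly filled e_g set; the Jahn–Teller theorem predicts a tetragonal distortion (typically axial elongation) to lift the degeneracy.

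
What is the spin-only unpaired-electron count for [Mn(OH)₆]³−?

4 unpaired electrons

Summing ligand charges against the −3 overall charge gives an oxidation state of +3 for manganese.
Mn sits in group 7, so the d-electron count is 7 − 3 = 4.
The spin state decides the count: Hydroxide is a weak-field ligand for a first-row metal, so the complex is high-spin.
An octahedral high-spin d⁴ ion is t₂g³e_g¹, giving 4 unpaired electrons.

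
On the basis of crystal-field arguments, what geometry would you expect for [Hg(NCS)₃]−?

Each isothiocyanate is −1; balancing the −1 overall charge requires Hg(II).
Group 12 minus oxidation state 2 gives a d¹⁰ configuration.
With 3 monodentate ligands the coordination number is 3.
Three ligands around a d¹⁰ centre minimise repulsion in a trigonal-planar arrangement.

trigonal planar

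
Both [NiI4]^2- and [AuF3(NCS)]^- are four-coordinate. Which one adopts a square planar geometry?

For [NiI4]^2-: Summing ligand charges against the −2 overall charge gives an oxidation state of +2 for nickel. Nickel is a group-10 element; Ni(II) is therefore d⁸. Iodide is a weak-field ligand. With weak-field ligands the CFSE gain from square planar is small, so a 3d d⁸ ion takes the sterically preferred tetrahedral geometry. → tetrahedral.
For [AuF3(NCS)]^-: Ligand charges: each fluoride is −1; each isothiocyanate is −1. With an overall charge of −1 the gold centre must be in the +3 oxidation state. Au sits in group 11, so the d-electron count is 11 − 3 = 8. A 5d d⁸ ion has a large crystal-field splitting; square planar leaves the high-energy d_{x²−y²} orbital empty and maximises CFSE. → square planar.

[AuF3(NCS)]^-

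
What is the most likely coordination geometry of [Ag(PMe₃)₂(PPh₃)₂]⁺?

Summing ligand charges against the +1 overall charge gives an oxidation state of +1 for silver.
Ag sits in group 11, so the d-electron count is 11 − 1 = 10.
With 4 monodentate ligands the coordination number is 4.
A d¹⁰ ion has no crystal-field stabilisation preference between square planar and tetrahedral, so four ligands adopt the sterically favoured tetrahedral geometry.

tetrahedral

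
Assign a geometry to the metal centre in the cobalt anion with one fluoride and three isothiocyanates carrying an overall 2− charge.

Each fluoride is −1; each isothiocyanate is −1; balancing the −2 overall charge requires Co(II).
Cobalt is a group-9 element; Co(II) is therefore d⁷.
Coordination number: 4.
Fluoride and isothiocyanate are weak-field ligands.
For a high-spin 3d d⁷ ion with weak-field ligands the small Δₜ gives little square-planar CFSE advantage, so four ligands adopt the sterically favoured tetrahedral geometry.

tetrahedral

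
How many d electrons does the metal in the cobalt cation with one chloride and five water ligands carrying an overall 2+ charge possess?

d⁶

Each chloride is −1; water is neutral; balancing the +2 overall charge requires Co(III).
Cobalt is a group-9 element; Co(III) is therefore d⁶.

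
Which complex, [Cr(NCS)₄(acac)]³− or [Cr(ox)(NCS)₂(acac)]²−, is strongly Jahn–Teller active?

[Cr(NCS)₄(acac)]³−

[Cr(NCS)₄(acac)]³−: Summing ligand charges against the −3 overall charge gives an oxidation state of +2 for chromium. Group 6 minus oxidation state 2 gives a d⁴ configuration. Acetylacetonate and isothiocyanate are weak-field ligands for a first-row metal, so the complex is high-spin. The t₂g³e_g¹ (high-spin) configuration has an unevenly filled e_g set; the Jahn–Teller theorem predicts a tetragonal distortion (typically axial elongation) to lift the degeneracy.
[Cr(ox)(NCS)₂(acac)]²−: Each oxalate is −2; each isothiocyanate is −1; each acetylacetonate is −1; balancing the −2 overall charge requires Cr(III). Chromium is a group-6 element; Cr(III) is therefore d³. The d³ configuration leaves the e_g set evenly filled (or empty) — no strong Jahn–Teller driving force.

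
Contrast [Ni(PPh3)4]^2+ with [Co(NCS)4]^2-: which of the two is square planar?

For [Ni(PPh3)4]^2+: Summing ligand charges against the +2 overall charge gives an oxidation state of +2 for nickel. Nickel is a group-10 element; Ni(II) is therefore d⁸. Triphenylphosphine is a strong-field ligand (high in the spectrochemical series). A 3d d⁸ ion with strong-field ligands gains enough CFSE to favour square planar over tetrahedral. → square planar.
For [Co(NCS)4]^2-: Ligand charges: each isothiocyanate is −1. With an overall charge of −2 the cobalt centre must be in the +2 oxidation state. Cobalt is a group-9 element; Co(II) is therefore d⁷. For a high-spin 3d d⁷ ion with weak-field ligands the small Δₜ gives little square-planar CFSE advantage, so four ligands adopt the sterically favoured tetrahedral geometry. → tetrahedral.

[Ni(PPh3)4]^2+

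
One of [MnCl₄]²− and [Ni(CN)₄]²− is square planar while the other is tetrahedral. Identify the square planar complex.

For [MnCl₄]²−: Summing ligand charges against the −2 overall charge gives an oxidation state of +2 for manganese. Manganese is a group-7 element; Mn(II) is therefore d⁵. A high-spin d⁵ ion has zero CFSE in either geometry, so four ligands adopt the sterically favoured tetrahedral geometry. → tetrahedral.
For [Ni(CN)₄]²−: Each cyanide is −1; balancing the −2 overall charge requires Ni(II). Ni sits in group 10, so the d-electron count is 10 − 2 = 8. Cyanide is a strong-field ligand (high in the spectrochemical series). A 3d d⁸ ion with strong-field ligands gains enough CFSE to favour square planar over tetrahedral. → square planar.

[Ni(CN)₄]²−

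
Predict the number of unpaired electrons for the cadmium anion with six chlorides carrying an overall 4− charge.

0 unpaired electrons

Ligand charges: each chloride is −1. With an overall charge of −4 the cadmium centre must be in the +2 oxidation state.
Cd sits in group 12, so the d-electron count is 12 − 2 = 10.
In an octahedral field the d¹⁰ configuration is t₂g⁶e_g⁴, giving 0 unpaired electrons.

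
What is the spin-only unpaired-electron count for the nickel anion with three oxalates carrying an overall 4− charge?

Each oxalate is −2; balancing the −4 overall charge requires Ni(II).
Ni sits in group 10, so the d-electron count is 10 − 2 = 8.
Counting donor atoms: 3×oxalate (bidentate) → 6 donors. Coordination number = 6.
In an octahedral field the d⁸ configuration is t₂g⁶e_g² (only one arrangement possible), giving 2 unpaired electrons.

2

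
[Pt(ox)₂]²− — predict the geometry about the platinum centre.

square planar

Each oxalate is −2; balancing the −2 overall charge requires Pt(II).
Group 10 minus oxidation state 2 gives a d⁸ configuration.
Counting donor atoms: 2×oxalate (bidentate) → 4 donors. Coordination number = 4.
A 5d d⁸ ion has a large crystal-field splitting; square planar leaves the high-energy d_{x²−y²} orbital empty and maximises CFSE.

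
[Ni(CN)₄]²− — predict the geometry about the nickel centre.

Ligand charges: each cyanide is −1. With an overall charge of −2 the nickel centre must be in the +2 oxidation state.
Ni sits in group 10, so the d-electron count is 10 − 2 = 8.
Coordination number: 4.
Cyanide is a strong-field ligand (high in the spectrochemical series).
A 3d d⁸ ion with strong-field ligands gains enough CFSE to favour square planar over tetrahedral.

square planar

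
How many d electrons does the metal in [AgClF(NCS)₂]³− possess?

d¹⁰

Ligand charges: each chloride is −1; each fluoride is −1; each isothiocyanate is −1. With an overall charge of −3 the silver centre must be in the +1 oxidation state.
Group 11 minus oxidation state 1 gives a d¹⁰ configuration.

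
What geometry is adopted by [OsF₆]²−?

Ligand charges: each fluoride is −1. With an overall charge of −2 the osmium centre must be in the +4 oxidation state.
Os sits in group 8, so the d-electron count is 8 − 4 = 4.
Coordination number: 6.
Six donors around a single metal centre give an octahedral coordination sphere.

octahedral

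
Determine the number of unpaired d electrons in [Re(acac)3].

2

Summing ligand charges against the 0 overall charge gives an oxidation state of +3 for rhenium.
Rhenium is a group-7 element; Re(III) is therefore d⁴.
Counting donor atoms: 3×acetylacetonate (bidentate) → 6 donors. Coordination number = 6.
The spin state decides the count: a 5d ion has a large Δₒ and is invariably low-spin.
An octahedral low-spin d⁴ ion is t₂g⁴e_g⁰, giving 2 unpaired electrons.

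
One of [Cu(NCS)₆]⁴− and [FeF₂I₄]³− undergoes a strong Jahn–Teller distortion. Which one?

[Cu(NCS)₆]⁴−: Each isothiocyanate is −1; balancing the −4 overall charge requires Cu(II). Copper is a group-11 element; Cu(II) is therefore d⁹. The t₂g⁶e_g³ configuration has an unevenly filled e_g set; the Jahn–Teller theorem predicts a tetragonal distortion (typically axial elongation) to lift the degeneracy.
[FeF₂I₄]³−: Ligand charges: each fluoride is −1; each iodide is −1. With an overall charge of −3 the iron centre must be in the +3 oxidation state. Fe sits in group 8, so the d-electron count is 8 − 3 = 5. Fluoride and iodide are weak-field ligands for a first-row metal, so the complex is high-spin. The d⁵ configuration leaves the e_g set evenly filled (or empty) — no strong Jahn–Teller driving force.

[Cu(NCS)₆]⁴−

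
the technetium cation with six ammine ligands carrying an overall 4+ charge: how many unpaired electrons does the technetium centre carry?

Ammonia is neutral; balancing the +4 overall charge requires Tc(IV).
Group 7 minus oxidation state 4 gives a d³ configuration.
In an octahedral field the d³ configuration is t₂g³e_g⁰ (only one arrangement possible), giving 3 unpaired electrons.

3 unpaired electrons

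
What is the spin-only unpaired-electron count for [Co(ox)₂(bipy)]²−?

Summing ligand charges against the −2 overall charge gives an oxidation state of +2 for cobalt.
Co sits in group 9, so the d-electron count is 9 − 2 = 7.
Counting donor atoms: 2×oxalate (bidentate) → 4 donors; 1×2,2′-bipyridine (bidentate) → 2 donors. Coordination number = 6.
The spin state decides the count: Oxalate is a weak-field ligand for a first-row metal, so the complex is high-spin.
An octahedral high-spin d⁷ ion is t₂g⁵e_g², giving 3 unpaired electrons.

3 unpaired electrons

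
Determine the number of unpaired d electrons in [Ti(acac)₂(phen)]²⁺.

0

Each acetylacetonate is −1; 1,10-phenanthroline is neutral; balancing the +2 overall charge requires Ti(IV).
Group 4 minus oxidation state 4 gives a d⁰ configuration.
Counting donor atoms: 2×acetylacetonate (bidentate) → 4 donors; 1×1,10-phenanthroline (bidentate) → 2 donors. Coordination number = 6.
In an octahedral field the d⁰ configuration is t₂g⁰e_g⁰, giving 0 unpaired electrons.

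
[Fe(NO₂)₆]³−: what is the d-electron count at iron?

Summing ligand charges against the −3 overall charge gives an oxidation state of +3 for iron.
Iron is a group-8 element; Fe(III) is therefore d⁵.

d5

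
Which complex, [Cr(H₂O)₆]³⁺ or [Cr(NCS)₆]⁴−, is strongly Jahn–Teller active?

[Cr(H₂O)₆]³⁺: Ligand charges: water is neutral. With an overall charge of +3 the chromium centre must be in the +3 oxidation state. Chromium is a group-6 element; Cr(III) is therefore d³. The d³ configuration leaves the e_g set evenly filled (or empty) — no strong Jahn–Teller driving force.
[Cr(NCS)₆]⁴−: Summing ligand charges against the −4 overall charge gives an oxidation state of +2 for chromium. Chromium is a group-6 element; Cr(II) is therefore d⁴. Isothiocyanate is a weak-field ligand for a first-row metal, so the complex is high-spin. The t₂g³e_g¹ (high-spin) configuration has an unevenly filled e_g set; the Jahn–Teller theorem predicts a tetragonal distortion (typically axial elongation) to lift the degeneracy.

[Cr(NCS)₆]⁴−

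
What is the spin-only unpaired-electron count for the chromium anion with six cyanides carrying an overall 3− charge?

3 unpaired electrons

Summing ligand charges against the −3 overall charge gives an oxidation state of +3 for chromium.
Group 6 minus oxidation state 3 gives a d³ configuration.
In an octahedral field the d³ configuration is t₂g³e_g⁰ (only one arrangement possible), giving 3 unpaired electrons.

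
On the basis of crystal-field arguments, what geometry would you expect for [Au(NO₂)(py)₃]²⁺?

Summing ligand charges against the +2 overall charge gives an oxidation state of +3 for gold.
Gold is a group-11 element; Au(III) is therefore d⁸.
With 4 monodentate ligands the coordination number is 4.
A 5d d⁸ ion has a large crystal-field splitting; square planar leaves the high-energy d_{x²−y²} orbital empty and maximises CFSE.

square planar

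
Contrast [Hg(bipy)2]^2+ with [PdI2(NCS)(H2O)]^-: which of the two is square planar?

[PdI2(NCS)(H2O)]^-

For [Hg(bipy)2]^2+: Summing ligand charges against the +2 overall charge gives an oxidation state of +2 for mercury. Group 12 minus oxidation state 2 gives a d¹⁰ configuration. A d¹⁰ ion has no crystal-field stabilisation preference between square planar and tetrahedral, so four ligands adopt the sterically favoured tetrahedral geometry. → tetrahedral.
For [PdI2(NCS)(H2O)]^-: Ligand charges: each iodide is −1; each isothiocyanate is −1; water is neutral. With an overall charge of −1 the palladium centre must be in the +2 oxidation state. Palladium is a group-10 element; Pd(II) is therefore d⁸. A 4d d⁸ ion has a large crystal-field splitting; square planar leaves the high-energy d_{x²−y²} orbital empty and maximises CFSE. → square planar.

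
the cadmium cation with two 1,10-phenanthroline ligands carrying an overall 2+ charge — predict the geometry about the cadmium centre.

1,10-phenanthroline is neutral; balancing the +2 overall charge requires Cd(II).
Group 12 minus oxidation state 2 gives a d¹⁰ configuration.
Counting donor atoms: 2×1,10-phenanthroline (bidentate) → 4 donors. Coordination number = 4.
A d¹⁰ ion has no crystal-field stabilisation preference between square planar and tetrahedral, so four ligands adopt the sterically favoured tetrahedral geometry.

tetrahedral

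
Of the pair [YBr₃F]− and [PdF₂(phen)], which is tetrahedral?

For [YBr₃F]−: Summing ligand charges against the −1 overall charge gives an oxidation state of +3 for yttrium. Yttrium is a group-3 element; Y(III) is therefore d⁰. A d⁰ ion has no crystal-field stabilisation preference between square planar and tetrahedral, so four ligands adopt the sterically favoured tetrahedral geometry. → tetrahedral.
For [PdF₂(phen)]: Summing ligand charges against the 0 overall charge gives an oxidation state of +2 for palladium. Pd sits in group 10, so the d-electron count is 10 − 2 = 8. A 4d d⁸ ion has a large crystal-field splitting; square planar leaves the high-energy d_{x²−y²} orbital empty and maximises CFSE. → square planar.

[YBr₃F]−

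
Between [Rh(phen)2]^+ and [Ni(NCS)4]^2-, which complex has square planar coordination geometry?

[Rh(phen)2]^+

For [Rh(phen)2]^+: 1,10-phenanthroline is neutral; balancing the +1 overall charge requires Rh(I). Group 9 minus oxidation state 1 gives a d⁸ configuration. A 4d d⁸ ion has a large crystal-field splitting; square planar leaves the high-energy d_{x²−y²} orbital empty and maximises CFSE. → square planar.
For [Ni(NCS)4]^2-: Ligand charges: each isothiocyanate is −1. With an overall charge of −2 the nickel centre must be in the +2 oxidation state. Group 10 minus oxidation state 2 gives a d⁸ configuration. Isothiocyanate is a weak-field ligand. With weak-field ligands the CFSE gain from square planar is small, so a 3d d⁸ ion takes the sterically preferred tetrahedral geometry. → tetrahedral.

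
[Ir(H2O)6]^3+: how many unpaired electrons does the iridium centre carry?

0 unpaired electrons

Ligand charges: water is neutral. With an overall charge of +3 the iridium centre must be in the +3 oxidation state.
Group 9 minus oxidation state 3 gives a d⁶ configuration.
The spin state decides the count: a 5d ion has a large Δₒ and is invariably low-spin.
An octahedral low-spin d⁶ ion is t₂g⁶e_g⁰, giving 0 unpaired electrons.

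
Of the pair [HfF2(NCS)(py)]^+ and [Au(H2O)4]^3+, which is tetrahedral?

For [HfF2(NCS)(py)]^+: Summing ligand charges against the +1 overall charge gives an oxidation state of +4 for hafnium. Group 4 minus oxidation state 4 gives a d⁰ configuration. A d⁰ ion has no crystal-field stabilisation preference between square planar and tetrahedral, so four ligands adopt the sterically favoured tetrahedral geometry. → tetrahedral.
For [Au(H2O)4]^3+: Water is neutral; balancing the +3 overall charge requires Au(III). Group 11 minus oxidation state 3 gives a d⁸ configuration. A 5d d⁸ ion has a large crystal-field splitting; square planar leaves the high-energy d_{x²−y²} orbital empty and maximises CFSE. → square planar.

[HfF2(NCS)(py)]^+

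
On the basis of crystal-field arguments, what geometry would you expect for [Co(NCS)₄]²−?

tetrahedral

Each isothiocyanate is −1; balancing the −2 overall charge requires Co(II).
Group 9 minus oxidation state 2 gives a d⁷ configuration.
With 4 monodentate ligands the coordination number is 4.
Isothiocyanate is a weak-field ligand.
For a high-spin 3d d⁷ ion with weak-field ligands the small Δₜ gives little square-planar CFSE advantage, so four ligands adopt the sterically favoured tetrahedral geometry.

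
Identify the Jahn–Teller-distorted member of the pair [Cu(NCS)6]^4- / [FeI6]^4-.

[Cu(NCS)6]^4-: Ligand charges: each isothiocyanate is −1. With an overall charge of −4 the copper centre must be in the +2 oxidation state. Cu sits in group 11, so the d-electron count is 11 − 2 = 9. The t₂g⁶e_g³ configuration has an unevenly filled e_g set; the Jahn–Teller theorem predicts a tetragonal distortion (typically axial elongation) to lift the degeneracy.
[FeI6]^4-: Summing ligand charges against the −4 overall charge gives an oxidation state of +2 for iron. Fe sits in group 8, so the d-electron count is 8 − 2 = 6. Iodide is a weak-field ligand for a first-row metal, so the complex is high-spin. The d⁶ configuration leaves the e_g set evenly filled (or empty) — no strong Jahn–Teller driving force.

[Cu(NCS)6]^4-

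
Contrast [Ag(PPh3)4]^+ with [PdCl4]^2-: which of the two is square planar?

For [Ag(PPh3)4]^+: Summing ligand charges against the +1 overall charge gives an oxidation state of +1 for silver. Ag sits in group 11, so the d-electron count is 11 − 1 = 10. A d¹⁰ ion has no crystal-field stabilisation preference between square planar and tetrahedral, so four ligands adopt the sterically favoured tetrahedral geometry. → tetrahedral.
For [PdCl4]^2-: Each chloride is −1; balancing the −2 overall charge requires Pd(II). Group 10 minus oxidation state 2 gives a d⁸ configuration. A 4d d⁸ ion has a large crystal-field splitting; square planar leaves the high-energy d_{x²−y²} orbital empty and maximises CFSE. → square planar.

[PdCl4]^2-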